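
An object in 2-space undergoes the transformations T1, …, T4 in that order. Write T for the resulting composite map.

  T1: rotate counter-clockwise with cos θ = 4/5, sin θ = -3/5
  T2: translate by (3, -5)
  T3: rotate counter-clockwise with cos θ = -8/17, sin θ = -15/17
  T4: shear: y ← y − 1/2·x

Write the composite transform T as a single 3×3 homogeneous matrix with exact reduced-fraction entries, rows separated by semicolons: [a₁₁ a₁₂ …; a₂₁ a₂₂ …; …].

T = [-77/85 36/85 -99/17; 1/34 -19/17 89/34; 0 0 1]

T1 = [4/5 3/5 0; -3/5 4/5 0; 0 0 1]
T2·T1 = [4/5 3/5 3; -3/5 4/5 -5; 0 0 1]
T3·…·T1 = [-77/85 36/85 -99/17; -36/85 -77/85 -5/17; 0 0 1]
T4·…·T1 = [-77/85 36/85 -99/17; 1/34 -19/17 89/34; 0 0 1]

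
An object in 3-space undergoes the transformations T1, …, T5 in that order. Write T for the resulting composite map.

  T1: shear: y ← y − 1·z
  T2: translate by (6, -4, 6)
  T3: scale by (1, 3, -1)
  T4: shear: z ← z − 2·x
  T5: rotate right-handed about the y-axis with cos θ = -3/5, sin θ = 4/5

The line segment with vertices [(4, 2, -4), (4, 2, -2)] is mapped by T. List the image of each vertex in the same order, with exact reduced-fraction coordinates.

T1 shear: y ← y − 1·z: (4, 2, -4) → (4, 6, -4); (4, 2, -2) → (4, 4, -2)
T2 translate by (6, -4, 6): (4, 6, -4) → (10, 2, 2); (4, 4, -2) → (10, 0, 4)
T3 scale by (1, 3, -1): (10, 2, 2) → (10, 6, -2); (10, 0, 4) → (10, 0, -4)
T4 shear: z ← z − 2·x: (10, 6, -2) → (10, 6, -22); (10, 0, -4) → (10, 0, -24)
T5 rotate right-handed about the y-axis with cos θ = -3/5, sin θ = 4/5: (10, 6, -22) → (-118/5, 6, 26/5); (10, 0, -24) → (-126/5, 0, 32/5)

image vertices: (-118/5, 6, 26/5), (-126/5, 0, 32/5)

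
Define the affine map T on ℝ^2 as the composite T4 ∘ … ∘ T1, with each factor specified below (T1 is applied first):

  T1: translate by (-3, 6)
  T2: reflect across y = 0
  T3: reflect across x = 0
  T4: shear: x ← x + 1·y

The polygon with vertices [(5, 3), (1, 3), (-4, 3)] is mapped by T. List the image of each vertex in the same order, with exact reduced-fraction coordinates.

image vertices: (-11, -9), (-7, -9), (-2, -9)

T1 translate by (-3, 6): (5, 3) → (2, 9); (1, 3) → (-2, 9); (-4, 3) → (-7, 9)
T2 reflect across y = 0: (2, 9) → (2, -9); (-2, 9) → (-2, -9); (-7, 9) → (-7, -9)
T3 reflect across x = 0: (2, -9) → (-2, -9); (-2, -9) → (2, -9); (-7, -9) → (7, -9)
T4 shear: x ← x + 1·y: (-2, -9) → (-11, -9); (2, -9) → (-7, -9); (7, -9) → (-2, -9)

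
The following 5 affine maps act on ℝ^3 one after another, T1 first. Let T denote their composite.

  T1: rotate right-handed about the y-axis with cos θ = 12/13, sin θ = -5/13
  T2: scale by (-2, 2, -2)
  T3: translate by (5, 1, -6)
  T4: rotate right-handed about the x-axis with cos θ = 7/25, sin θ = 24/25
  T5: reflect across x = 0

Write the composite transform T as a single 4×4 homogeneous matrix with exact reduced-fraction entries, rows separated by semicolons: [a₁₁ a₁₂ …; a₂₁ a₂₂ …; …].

T = [24/13 0 -10/13 -5; 48/65 14/25 576/325 151/25; -14/65 48/25 -168/325 -18/25; 0 0 0 1]

T1 = [12/13 0 -5/13 0; 0 1 0 0; 5/13 0 12/13 0; 0 0 0 1]
T2·T1 = [-24/13 0 10/13 0; 0 2 0 0; -10/13 0 -24/13 0; 0 0 0 1]
T3·…·T1 = [-24/13 0 10/13 5; 0 2 0 1; -10/13 0 -24/13 -6; 0 0 0 1]
T4·…·T1 = [-24/13 0 10/13 5; 48/65 14/25 576/325 151/25; -14/65 48/25 -168/325 -18/25; 0 0 0 1]
T5·…·T1 = [24/13 0 -10/13 -5; 48/65 14/25 576/325 151/25; -14/65 48/25 -168/325 -18/25; 0 0 0 1]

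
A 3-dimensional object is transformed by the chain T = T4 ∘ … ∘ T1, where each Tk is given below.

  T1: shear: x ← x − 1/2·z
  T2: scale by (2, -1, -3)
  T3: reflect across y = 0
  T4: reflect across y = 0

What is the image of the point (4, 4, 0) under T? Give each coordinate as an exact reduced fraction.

T1 shear: x ← x − 1/2·z: (4, 4, 0) → (4, 4, 0)
T2 scale by (2, -1, -3): (4, 4, 0) → (8, -4, 0)
T3 reflect across y = 0: (8, -4, 0) → (8, 4, 0)
T4 reflect across y = 0: (8, 4, 0) → (8, -4, 0)

T(p) = (8, -4, 0)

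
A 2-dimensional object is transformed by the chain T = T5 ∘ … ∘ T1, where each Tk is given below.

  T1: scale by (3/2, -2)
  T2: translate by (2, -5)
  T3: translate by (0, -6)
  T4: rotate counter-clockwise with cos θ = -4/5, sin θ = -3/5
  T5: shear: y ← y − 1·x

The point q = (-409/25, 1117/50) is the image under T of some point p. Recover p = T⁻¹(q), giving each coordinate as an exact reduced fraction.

T1 = [3/2 0 0; 0 -2 0; 0 0 1]
T2·T1 = [3/2 0 2; 0 -2 -5; 0 0 1]
T3·…·T1 = [3/2 0 2; 0 -2 -11; 0 0 1]
T4·…·T1 = [-6/5 -6/5 -41/5; -9/10 8/5 38/5; 0 0 1]
T5·…·T1 = [-6/5 -6/5 -41/5; 3/10 14/5 79/5; 0 0 1]
det M = -3; M⁻¹ = [-14/15 -2/5 -4/3; 1/10 2/5 -11/2; 0 0 1]
M⁻¹ · (-409/25, 1117/50)ᵀ = (5, 9/5)ᵀ

p = (5, 9/5)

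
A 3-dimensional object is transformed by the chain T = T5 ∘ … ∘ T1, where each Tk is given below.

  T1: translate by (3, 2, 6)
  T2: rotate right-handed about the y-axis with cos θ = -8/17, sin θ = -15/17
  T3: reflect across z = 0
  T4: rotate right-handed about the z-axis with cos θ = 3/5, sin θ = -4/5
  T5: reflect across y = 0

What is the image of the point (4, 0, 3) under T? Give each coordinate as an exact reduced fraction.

T1 translate by (3, 2, 6): (4, 0, 3) → (7, 2, 9)
T2 rotate right-handed about the y-axis with cos θ = -8/17, sin θ = -15/17: (7, 2, 9) → (-191/17, 2, 33/17)
T3 reflect across z = 0: (-191/17, 2, 33/17) → (-191/17, 2, -33/17)
T4 rotate right-handed about the z-axis with cos θ = 3/5, sin θ = -4/5: (-191/17, 2, -33/17) → (-437/85, 866/85, -33/17)
T5 reflect across y = 0: (-437/85, 866/85, -33/17) → (-437/85, -866/85, -33/17)

T(p) = (-437/85, -866/85, -33/17)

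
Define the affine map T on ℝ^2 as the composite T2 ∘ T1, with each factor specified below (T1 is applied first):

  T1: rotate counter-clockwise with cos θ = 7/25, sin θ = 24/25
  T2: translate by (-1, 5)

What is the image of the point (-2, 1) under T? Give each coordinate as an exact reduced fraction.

T1 rotate counter-clockwise with cos θ = 7/25, sin θ = 24/25: (-2, 1) → (-38/25, -41/25)
T2 translate by (-1, 5): (-38/25, -41/25) → (-63/25, 84/25)

T(p) = (-63/25, 84/25)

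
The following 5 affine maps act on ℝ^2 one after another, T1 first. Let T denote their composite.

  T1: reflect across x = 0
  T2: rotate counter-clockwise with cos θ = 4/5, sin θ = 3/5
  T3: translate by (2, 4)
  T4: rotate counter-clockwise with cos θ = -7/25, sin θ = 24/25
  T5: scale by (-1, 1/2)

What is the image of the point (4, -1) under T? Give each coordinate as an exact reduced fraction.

T(p) = (3/5, -2/5)

T1 reflect across x = 0: (4, -1) → (-4, -1)
T2 rotate counter-clockwise with cos θ = 4/5, sin θ = 3/5: (-4, -1) → (-13/5, -16/5)
T3 translate by (2, 4): (-13/5, -16/5) → (-3/5, 4/5)
T4 rotate counter-clockwise with cos θ = -7/25, sin θ = 24/25: (-3/5, 4/5) → (-3/5, -4/5)
T5 scale by (-1, 1/2): (-3/5, -4/5) → (3/5, -2/5)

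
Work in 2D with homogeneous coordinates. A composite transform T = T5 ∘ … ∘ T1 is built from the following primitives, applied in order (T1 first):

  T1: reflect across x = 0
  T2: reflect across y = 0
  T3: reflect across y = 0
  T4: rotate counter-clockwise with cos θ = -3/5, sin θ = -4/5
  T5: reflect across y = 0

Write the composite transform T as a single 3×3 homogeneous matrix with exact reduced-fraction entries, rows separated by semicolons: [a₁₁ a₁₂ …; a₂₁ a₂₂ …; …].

T = [3/5 4/5 0; -4/5 3/5 0; 0 0 1]

T1 = [-1 0 0; 0 1 0; 0 0 1]
T2·T1 = [-1 0 0; 0 -1 0; 0 0 1]
T3·…·T1 = [-1 0 0; 0 1 0; 0 0 1]
T4·…·T1 = [3/5 4/5 0; 4/5 -3/5 0; 0 0 1]
T5·…·T1 = [3/5 4/5 0; -4/5 3/5 0; 0 0 1]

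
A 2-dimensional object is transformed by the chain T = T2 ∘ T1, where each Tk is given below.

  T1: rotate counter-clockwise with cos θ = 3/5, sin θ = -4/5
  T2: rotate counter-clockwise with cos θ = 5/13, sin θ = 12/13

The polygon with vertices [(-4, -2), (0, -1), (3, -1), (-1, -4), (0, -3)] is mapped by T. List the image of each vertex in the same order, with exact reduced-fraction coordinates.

T1 rotate counter-clockwise with cos θ = 3/5, sin θ = -4/5: (-4, -2) → (-4, 2); (0, -1) → (-4/5, -3/5); (3, -1) → (1, -3); (-1, -4) → (-19/5, -8/5); (0, -3) → (-12/5, -9/5)
T2 rotate counter-clockwise with cos θ = 5/13, sin θ = 12/13: (-4, 2) → (-44/13, -38/13); (-4/5, -3/5) → (16/65, -63/65); (1, -3) → (41/13, -3/13); (-19/5, -8/5) → (1/65, -268/65); (-12/5, -9/5) → (48/65, -189/65)

image vertices: (-44/13, -38/13), (16/65, -63/65), (41/13, -3/13), (1/65, -268/65), (48/65, -189/65)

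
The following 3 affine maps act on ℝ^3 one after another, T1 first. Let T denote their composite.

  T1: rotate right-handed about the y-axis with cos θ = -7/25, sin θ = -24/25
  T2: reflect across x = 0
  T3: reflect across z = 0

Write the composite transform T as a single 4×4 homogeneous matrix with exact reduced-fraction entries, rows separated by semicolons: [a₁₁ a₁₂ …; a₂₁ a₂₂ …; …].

T1 = [-7/25 0 -24/25 0; 0 1 0 0; 24/25 0 -7/25 0; 0 0 0 1]
T2·T1 = [7/25 0 24/25 0; 0 1 0 0; 24/25 0 -7/25 0; 0 0 0 1]
T3·…·T1 = [7/25 0 24/25 0; 0 1 0 0; -24/25 0 7/25 0; 0 0 0 1]

T = [7/25 0 24/25 0; 0 1 0 0; -24/25 0 7/25 0; 0 0 0 1]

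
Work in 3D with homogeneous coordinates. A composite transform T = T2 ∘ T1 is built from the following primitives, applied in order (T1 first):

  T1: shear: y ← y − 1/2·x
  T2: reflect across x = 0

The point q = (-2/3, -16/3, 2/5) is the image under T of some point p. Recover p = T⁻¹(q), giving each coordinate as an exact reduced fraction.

T1 = [1 0 0 0; -1/2 1 0 0; 0 0 1 0; 0 0 0 1]
T2·T1 = [-1 0 0 0; -1/2 1 0 0; 0 0 1 0; 0 0 0 1]
det M = -1; M⁻¹ = [-1 0 0 0; -1/2 1 0 0; 0 0 1 0; 0 0 0 1]
M⁻¹ · (-2/3, -16/3, 2/5)ᵀ = (2/3, -5, 2/5)ᵀ

p = (2/3, -5, 2/5)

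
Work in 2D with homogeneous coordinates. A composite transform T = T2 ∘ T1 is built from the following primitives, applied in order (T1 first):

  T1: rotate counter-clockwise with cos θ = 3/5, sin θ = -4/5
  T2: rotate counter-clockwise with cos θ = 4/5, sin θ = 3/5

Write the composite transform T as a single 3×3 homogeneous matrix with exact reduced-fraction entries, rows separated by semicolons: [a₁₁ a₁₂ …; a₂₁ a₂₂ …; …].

T = [24/25 7/25 0; -7/25 24/25 0; 0 0 1]

T1 = [3/5 4/5 0; -4/5 3/5 0; 0 0 1]
T2·T1 = [24/25 7/25 0; -7/25 24/25 0; 0 0 1]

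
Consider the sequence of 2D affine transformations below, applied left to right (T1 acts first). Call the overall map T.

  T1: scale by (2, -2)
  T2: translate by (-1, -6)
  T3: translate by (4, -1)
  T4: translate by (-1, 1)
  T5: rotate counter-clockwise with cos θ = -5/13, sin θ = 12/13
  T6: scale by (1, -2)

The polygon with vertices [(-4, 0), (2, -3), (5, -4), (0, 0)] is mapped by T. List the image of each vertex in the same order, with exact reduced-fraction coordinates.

image vertices: (102/13, 84/13), (-30/13, -144/13), (-84/13, -268/13), (62/13, -108/13)

T1 scale by (2, -2): (-4, 0) → (-8, 0); (2, -3) → (4, 6); (5, -4) → (10, 8); (0, 0) → (0, 0)
T2 translate by (-1, -6): (-8, 0) → (-9, -6); (4, 6) → (3, 0); (10, 8) → (9, 2); (0, 0) → (-1, -6)
T3 translate by (4, -1): (-9, -6) → (-5, -7); (3, 0) → (7, -1); (9, 2) → (13, 1); (-1, -6) → (3, -7)
T4 translate by (-1, 1): (-5, -7) → (-6, -6); (7, -1) → (6, 0); (13, 1) → (12, 2); (3, -7) → (2, -6)
T5 rotate counter-clockwise with cos θ = -5/13, sin θ = 12/13: (-6, -6) → (102/13, -42/13); (6, 0) → (-30/13, 72/13); (12, 2) → (-84/13, 134/13); (2, -6) → (62/13, 54/13)
T6 scale by (1, -2): (102/13, -42/13) → (102/13, 84/13); (-30/13, 72/13) → (-30/13, -144/13); (-84/13, 134/13) → (-84/13, -268/13); (62/13, 54/13) → (62/13, -108/13)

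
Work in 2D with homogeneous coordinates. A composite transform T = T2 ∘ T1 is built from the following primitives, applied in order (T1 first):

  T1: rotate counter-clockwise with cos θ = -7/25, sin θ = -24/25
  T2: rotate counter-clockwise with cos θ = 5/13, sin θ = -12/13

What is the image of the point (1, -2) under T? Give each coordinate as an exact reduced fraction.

T1 rotate counter-clockwise with cos θ = -7/25, sin θ = -24/25: (1, -2) → (-11/5, -2/5)
T2 rotate counter-clockwise with cos θ = 5/13, sin θ = -12/13: (-11/5, -2/5) → (-79/65, 122/65)

T(p) = (-79/65, 122/65)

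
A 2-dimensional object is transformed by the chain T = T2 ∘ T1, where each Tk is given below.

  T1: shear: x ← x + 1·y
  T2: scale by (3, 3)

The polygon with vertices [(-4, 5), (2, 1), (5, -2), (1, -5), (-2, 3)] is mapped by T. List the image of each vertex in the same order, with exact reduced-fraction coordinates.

image vertices: (3, 15), (9, 3), (9, -6), (-12, -15), (3, 9)

T1 shear: x ← x + 1·y: (-4, 5) → (1, 5); (2, 1) → (3, 1); (5, -2) → (3, -2); (1, -5) → (-4, -5); (-2, 3) → (1, 3)
T2 scale by (3, 3): (1, 5) → (3, 15); (3, 1) → (9, 3); (3, -2) → (9, -6); (-4, -5) → (-12, -15); (1, 3) → (3, 9)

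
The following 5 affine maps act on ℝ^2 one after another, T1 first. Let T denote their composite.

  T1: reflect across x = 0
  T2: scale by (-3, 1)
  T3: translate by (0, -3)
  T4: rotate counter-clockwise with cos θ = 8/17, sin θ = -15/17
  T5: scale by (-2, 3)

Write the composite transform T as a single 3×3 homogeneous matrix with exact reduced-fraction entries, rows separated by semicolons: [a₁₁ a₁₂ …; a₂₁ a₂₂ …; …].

T = [-48/17 -30/17 90/17; -135/17 24/17 -72/17; 0 0 1]

T1 = [-1 0 0; 0 1 0; 0 0 1]
T2·T1 = [3 0 0; 0 1 0; 0 0 1]
T3·…·T1 = [3 0 0; 0 1 -3; 0 0 1]
T4·…·T1 = [24/17 15/17 -45/17; -45/17 8/17 -24/17; 0 0 1]
T5·…·T1 = [-48/17 -30/17 90/17; -135/17 24/17 -72/17; 0 0 1]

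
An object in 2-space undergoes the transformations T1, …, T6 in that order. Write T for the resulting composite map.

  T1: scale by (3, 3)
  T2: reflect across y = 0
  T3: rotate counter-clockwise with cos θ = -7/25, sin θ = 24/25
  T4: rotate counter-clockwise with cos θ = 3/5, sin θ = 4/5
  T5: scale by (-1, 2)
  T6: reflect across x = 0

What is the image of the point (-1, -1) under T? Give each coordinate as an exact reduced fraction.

T(p) = (219/125, -966/125)

T1 scale by (3, 3): (-1, -1) → (-3, -3)
T2 reflect across y = 0: (-3, -3) → (-3, 3)
T3 rotate counter-clockwise with cos θ = -7/25, sin θ = 24/25: (-3, 3) → (-51/25, -93/25)
T4 rotate counter-clockwise with cos θ = 3/5, sin θ = 4/5: (-51/25, -93/25) → (219/125, -483/125)
T5 scale by (-1, 2): (219/125, -483/125) → (-219/125, -966/125)
T6 reflect across x = 0: (-219/125, -966/125) → (219/125, -966/125)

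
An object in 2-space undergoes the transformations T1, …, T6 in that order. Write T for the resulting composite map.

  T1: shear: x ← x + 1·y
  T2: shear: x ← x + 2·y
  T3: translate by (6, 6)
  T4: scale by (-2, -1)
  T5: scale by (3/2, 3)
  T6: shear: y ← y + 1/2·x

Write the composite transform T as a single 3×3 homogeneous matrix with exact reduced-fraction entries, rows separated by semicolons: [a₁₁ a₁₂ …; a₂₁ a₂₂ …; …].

T = [-3 -9 -18; -3/2 -15/2 -27; 0 0 1]

T1 = [1 1 0; 0 1 0; 0 0 1]
T2·T1 = [1 3 0; 0 1 0; 0 0 1]
T3·…·T1 = [1 3 6; 0 1 6; 0 0 1]
T4·…·T1 = [-2 -6 -12; 0 -1 -6; 0 0 1]
T5·…·T1 = [-3 -9 -18; 0 -3 -18; 0 0 1]
T6·…·T1 = [-3 -9 -18; -3/2 -15/2 -27; 0 0 1]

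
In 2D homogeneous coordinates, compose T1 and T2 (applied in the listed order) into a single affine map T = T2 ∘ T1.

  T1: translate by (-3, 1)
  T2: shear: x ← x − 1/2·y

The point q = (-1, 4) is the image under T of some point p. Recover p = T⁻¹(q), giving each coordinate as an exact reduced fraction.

p = (4, 3)

T1 = [1 0 -3; 0 1 1; 0 0 1]
T2·T1 = [1 -1/2 -7/2; 0 1 1; 0 0 1]
det M = 1; M⁻¹ = [1 1/2 3; 0 1 -1; 0 0 1]
M⁻¹ · (-1, 4)ᵀ = (4, 3)ᵀ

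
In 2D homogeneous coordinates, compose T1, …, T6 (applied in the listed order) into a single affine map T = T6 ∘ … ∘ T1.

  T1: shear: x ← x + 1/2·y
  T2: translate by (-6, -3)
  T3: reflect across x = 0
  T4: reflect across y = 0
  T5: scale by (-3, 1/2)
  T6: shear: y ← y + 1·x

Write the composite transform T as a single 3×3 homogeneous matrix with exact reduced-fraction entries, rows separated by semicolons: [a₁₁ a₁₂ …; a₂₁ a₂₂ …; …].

T1 = [1 1/2 0; 0 1 0; 0 0 1]
T2·T1 = [1 1/2 -6; 0 1 -3; 0 0 1]
T3·…·T1 = [-1 -1/2 6; 0 1 -3; 0 0 1]
T4·…·T1 = [-1 -1/2 6; 0 -1 3; 0 0 1]
T5·…·T1 = [3 3/2 -18; 0 -1/2 3/2; 0 0 1]
T6·…·T1 = [3 3/2 -18; 3 1 -33/2; 0 0 1]

T = [3 3/2 -18; 3 1 -33/2; 0 0 1]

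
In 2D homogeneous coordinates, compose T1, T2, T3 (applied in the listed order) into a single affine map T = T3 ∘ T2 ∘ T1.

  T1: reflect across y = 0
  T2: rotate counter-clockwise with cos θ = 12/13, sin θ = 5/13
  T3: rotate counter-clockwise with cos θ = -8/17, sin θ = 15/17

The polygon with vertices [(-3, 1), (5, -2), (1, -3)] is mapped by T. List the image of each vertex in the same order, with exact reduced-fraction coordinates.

image vertices: (653/221, -249/221), (-1135/221, 358/221), (-591/221, -373/221)

T1 reflect across y = 0: (-3, 1) → (-3, -1); (5, -2) → (5, 2); (1, -3) → (1, 3)
T2 rotate counter-clockwise with cos θ = 12/13, sin θ = 5/13: (-3, -1) → (-31/13, -27/13); (5, 2) → (50/13, 49/13); (1, 3) → (-3/13, 41/13)
T3 rotate counter-clockwise with cos θ = -8/17, sin θ = 15/17: (-31/13, -27/13) → (653/221, -249/221); (50/13, 49/13) → (-1135/221, 358/221); (-3/13, 41/13) → (-591/221, -373/221)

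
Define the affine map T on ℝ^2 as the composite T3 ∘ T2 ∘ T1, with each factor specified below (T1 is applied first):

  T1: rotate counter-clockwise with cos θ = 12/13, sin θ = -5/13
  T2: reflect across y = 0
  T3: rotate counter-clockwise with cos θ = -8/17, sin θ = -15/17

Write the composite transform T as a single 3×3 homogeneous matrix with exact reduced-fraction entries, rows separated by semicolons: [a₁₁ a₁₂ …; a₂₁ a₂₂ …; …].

T = [-21/221 -220/221 0; -220/221 21/221 0; 0 0 1]

T1 = [12/13 5/13 0; -5/13 12/13 0; 0 0 1]
T2·T1 = [12/13 5/13 0; 5/13 -12/13 0; 0 0 1]
T3·…·T1 = [-21/221 -220/221 0; -220/221 21/221 0; 0 0 1]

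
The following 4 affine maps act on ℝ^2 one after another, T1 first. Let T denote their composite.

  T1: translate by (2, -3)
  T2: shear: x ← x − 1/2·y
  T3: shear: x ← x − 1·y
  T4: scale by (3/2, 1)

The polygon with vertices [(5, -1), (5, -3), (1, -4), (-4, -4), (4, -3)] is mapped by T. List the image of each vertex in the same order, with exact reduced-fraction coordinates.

T1 translate by (2, -3): (5, -1) → (7, -4); (5, -3) → (7, -6); (1, -4) → (3, -7); (-4, -4) → (-2, -7); (4, -3) → (6, -6)
T2 shear: x ← x − 1/2·y: (7, -4) → (9, -4); (7, -6) → (10, -6); (3, -7) → (13/2, -7); (-2, -7) → (3/2, -7); (6, -6) → (9, -6)
T3 shear: x ← x − 1·y: (9, -4) → (13, -4); (10, -6) → (16, -6); (13/2, -7) → (27/2, -7); (3/2, -7) → (17/2, -7); (9, -6) → (15, -6)
T4 scale by (3/2, 1): (13, -4) → (39/2, -4); (16, -6) → (24, -6); (27/2, -7) → (81/4, -7); (17/2, -7) → (51/4, -7); (15, -6) → (45/2, -6)

image vertices: (39/2, -4), (24, -6), (81/4, -7), (51/4, -7), (45/2, -6)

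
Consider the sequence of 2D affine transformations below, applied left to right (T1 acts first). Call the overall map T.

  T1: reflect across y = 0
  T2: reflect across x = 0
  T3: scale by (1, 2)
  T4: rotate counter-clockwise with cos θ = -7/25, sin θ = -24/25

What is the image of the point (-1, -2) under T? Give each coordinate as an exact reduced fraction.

T1 reflect across y = 0: (-1, -2) → (-1, 2)
T2 reflect across x = 0: (-1, 2) → (1, 2)
T3 scale by (1, 2): (1, 2) → (1, 4)
T4 rotate counter-clockwise with cos θ = -7/25, sin θ = -24/25: (1, 4) → (89/25, -52/25)

T(p) = (89/25, -52/25)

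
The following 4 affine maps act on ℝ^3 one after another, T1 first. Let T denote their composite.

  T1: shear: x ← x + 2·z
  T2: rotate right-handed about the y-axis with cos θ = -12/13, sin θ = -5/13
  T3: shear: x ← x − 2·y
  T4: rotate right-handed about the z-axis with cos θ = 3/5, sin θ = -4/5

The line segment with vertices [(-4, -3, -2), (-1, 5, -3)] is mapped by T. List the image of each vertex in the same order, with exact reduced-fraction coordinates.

image vertices: (396/65, -853/65, -16/13), (167/65, 319/65, 1/13)

T1 shear: x ← x + 2·z: (-4, -3, -2) → (-8, -3, -2); (-1, 5, -3) → (-7, 5, -3)
T2 rotate right-handed about the y-axis with cos θ = -12/13, sin θ = -5/13: (-8, -3, -2) → (106/13, -3, -16/13); (-7, 5, -3) → (99/13, 5, 1/13)
T3 shear: x ← x − 2·y: (106/13, -3, -16/13) → (184/13, -3, -16/13); (99/13, 5, 1/13) → (-31/13, 5, 1/13)
T4 rotate right-handed about the z-axis with cos θ = 3/5, sin θ = -4/5: (184/13, -3, -16/13) → (396/65, -853/65, -16/13); (-31/13, 5, 1/13) → (167/65, 319/65, 1/13)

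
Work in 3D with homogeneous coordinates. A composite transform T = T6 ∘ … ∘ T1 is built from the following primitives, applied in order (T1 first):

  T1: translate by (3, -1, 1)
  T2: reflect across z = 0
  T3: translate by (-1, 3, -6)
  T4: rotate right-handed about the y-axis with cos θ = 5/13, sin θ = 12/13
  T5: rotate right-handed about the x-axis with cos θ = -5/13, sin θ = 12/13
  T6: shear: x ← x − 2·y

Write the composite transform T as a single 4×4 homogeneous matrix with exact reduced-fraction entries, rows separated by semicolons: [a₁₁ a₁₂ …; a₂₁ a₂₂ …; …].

T = [-223/169 10/13 -276/169 -2118/169; 144/169 -5/13 60/169 578/169; 60/169 12/13 25/169 607/169; 0 0 0 1]

T1 = [1 0 0 3; 0 1 0 -1; 0 0 1 1; 0 0 0 1]
T2·T1 = [1 0 0 3; 0 1 0 -1; 0 0 -1 -1; 0 0 0 1]
T3·…·T1 = [1 0 0 2; 0 1 0 2; 0 0 -1 -7; 0 0 0 1]
T4·…·T1 = [5/13 0 -12/13 -74/13; 0 1 0 2; -12/13 0 -5/13 -59/13; 0 0 0 1]
T5·…·T1 = [5/13 0 -12/13 -74/13; 144/169 -5/13 60/169 578/169; 60/169 12/13 25/169 607/169; 0 0 0 1]
T6·…·T1 = [-223/169 10/13 -276/169 -2118/169; 144/169 -5/13 60/169 578/169; 60/169 12/13 25/169 607/169; 0 0 0 1]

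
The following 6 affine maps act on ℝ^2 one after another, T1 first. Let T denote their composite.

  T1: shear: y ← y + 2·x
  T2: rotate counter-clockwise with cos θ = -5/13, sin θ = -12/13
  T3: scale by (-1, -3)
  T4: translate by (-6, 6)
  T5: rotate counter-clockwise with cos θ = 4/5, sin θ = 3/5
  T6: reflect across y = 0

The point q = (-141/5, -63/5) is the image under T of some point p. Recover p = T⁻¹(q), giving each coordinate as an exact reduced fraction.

T1 = [1 0 0; 2 1 0; 0 0 1]
T2·T1 = [19/13 12/13 0; -22/13 -5/13 0; 0 0 1]
T3·…·T1 = [-19/13 -12/13 0; 66/13 15/13 0; 0 0 1]
T4·…·T1 = [-19/13 -12/13 -6; 66/13 15/13 6; 0 0 1]
T5·…·T1 = [-274/65 -93/65 -42/5; 207/65 24/65 6/5; 0 0 1]
T6·…·T1 = [-274/65 -93/65 -42/5; -207/65 -24/65 -6/5; 0 0 1]
det M = -3; M⁻¹ = [8/65 -31/65 6/13; -69/65 274/195 -94/13; 0 0 1]
M⁻¹ · (-141/5, -63/5)ᵀ = (3, 5)ᵀ

p = (3, 5)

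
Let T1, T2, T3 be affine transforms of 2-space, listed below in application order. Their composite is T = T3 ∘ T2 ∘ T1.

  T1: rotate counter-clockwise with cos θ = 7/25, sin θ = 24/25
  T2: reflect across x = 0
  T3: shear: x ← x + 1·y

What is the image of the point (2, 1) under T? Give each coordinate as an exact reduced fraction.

T1 rotate counter-clockwise with cos θ = 7/25, sin θ = 24/25: (2, 1) → (-2/5, 11/5)
T2 reflect across x = 0: (-2/5, 11/5) → (2/5, 11/5)
T3 shear: x ← x + 1·y: (2/5, 11/5) → (13/5, 11/5)

T(p) = (13/5, 11/5)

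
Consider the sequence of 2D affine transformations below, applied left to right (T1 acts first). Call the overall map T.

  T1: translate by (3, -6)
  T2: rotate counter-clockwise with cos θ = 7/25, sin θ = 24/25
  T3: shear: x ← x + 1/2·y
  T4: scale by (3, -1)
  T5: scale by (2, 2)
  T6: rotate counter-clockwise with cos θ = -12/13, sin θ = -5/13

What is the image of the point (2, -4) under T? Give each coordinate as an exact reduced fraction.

T(p) = (-68, -24)

T1 translate by (3, -6): (2, -4) → (5, -10)
T2 rotate counter-clockwise with cos θ = 7/25, sin θ = 24/25: (5, -10) → (11, 2)
T3 shear: x ← x + 1/2·y: (11, 2) → (12, 2)
T4 scale by (3, -1): (12, 2) → (36, -2)
T5 scale by (2, 2): (36, -2) → (72, -4)
T6 rotate counter-clockwise with cos θ = -12/13, sin θ = -5/13: (72, -4) → (-68, -24)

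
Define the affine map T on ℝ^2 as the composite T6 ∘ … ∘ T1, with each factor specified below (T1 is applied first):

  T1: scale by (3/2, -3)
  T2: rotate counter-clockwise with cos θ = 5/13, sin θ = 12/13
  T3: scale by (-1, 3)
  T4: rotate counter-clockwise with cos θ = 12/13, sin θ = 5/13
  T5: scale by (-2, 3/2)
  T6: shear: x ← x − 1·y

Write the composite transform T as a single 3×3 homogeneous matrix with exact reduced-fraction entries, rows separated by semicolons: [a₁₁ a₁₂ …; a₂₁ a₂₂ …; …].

T = [-783/676 1494/169 0; 3663/676 -1080/169 0; 0 0 1]

T1 = [3/2 0 0; 0 -3 0; 0 0 1]
T2·T1 = [15/26 36/13 0; 18/13 -15/13 0; 0 0 1]
T3·…·T1 = [-15/26 -36/13 0; 54/13 -45/13 0; 0 0 1]
T4·…·T1 = [-360/169 -207/169 0; 1221/338 -720/169 0; 0 0 1]
T5·…·T1 = [720/169 414/169 0; 3663/676 -1080/169 0; 0 0 1]
T6·…·T1 = [-783/676 1494/169 0; 3663/676 -1080/169 0; 0 0 1]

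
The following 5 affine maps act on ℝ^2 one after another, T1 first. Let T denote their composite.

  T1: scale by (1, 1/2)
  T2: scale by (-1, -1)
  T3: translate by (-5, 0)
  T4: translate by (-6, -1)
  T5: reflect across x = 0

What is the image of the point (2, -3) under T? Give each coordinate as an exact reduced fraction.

T(p) = (13, 1/2)

T1 scale by (1, 1/2): (2, -3) → (2, -3/2)
T2 scale by (-1, -1): (2, -3/2) → (-2, 3/2)
T3 translate by (-5, 0): (-2, 3/2) → (-7, 3/2)
T4 translate by (-6, -1): (-7, 3/2) → (-13, 1/2)
T5 reflect across x = 0: (-13, 1/2) → (13, 1/2)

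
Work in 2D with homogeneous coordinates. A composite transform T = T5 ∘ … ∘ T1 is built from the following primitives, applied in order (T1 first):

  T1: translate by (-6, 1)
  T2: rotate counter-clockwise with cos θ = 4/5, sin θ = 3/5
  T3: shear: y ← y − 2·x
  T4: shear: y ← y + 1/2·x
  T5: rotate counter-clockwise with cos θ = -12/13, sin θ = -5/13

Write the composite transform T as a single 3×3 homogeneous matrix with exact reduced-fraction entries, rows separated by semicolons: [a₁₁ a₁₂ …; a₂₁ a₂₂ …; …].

T1 = [1 0 -6; 0 1 1; 0 0 1]
T2·T1 = [4/5 -3/5 -27/5; 3/5 4/5 -14/5; 0 0 1]
T3·…·T1 = [4/5 -3/5 -27/5; -1 2 8; 0 0 1]
T4·…·T1 = [4/5 -3/5 -27/5; -3/5 17/10 53/10; 0 0 1]
T5·…·T1 = [-63/65 157/130 913/130; 16/65 -87/65 -183/65; 0 0 1]

T = [-63/65 157/130 913/130; 16/65 -87/65 -183/65; 0 0 1]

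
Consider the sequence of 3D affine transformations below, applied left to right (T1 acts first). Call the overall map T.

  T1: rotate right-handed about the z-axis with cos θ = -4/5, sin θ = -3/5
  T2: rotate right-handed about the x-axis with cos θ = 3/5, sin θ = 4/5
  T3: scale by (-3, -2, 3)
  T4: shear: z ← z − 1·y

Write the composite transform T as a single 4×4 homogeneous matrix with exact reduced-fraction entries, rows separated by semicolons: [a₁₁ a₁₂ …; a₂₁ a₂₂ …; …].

T = [12/5 -9/5 0 0; 18/25 24/25 8/5 0; -54/25 -72/25 1/5 0; 0 0 0 1]

T1 = [-4/5 3/5 0 0; -3/5 -4/5 0 0; 0 0 1 0; 0 0 0 1]
T2·T1 = [-4/5 3/5 0 0; -9/25 -12/25 -4/5 0; -12/25 -16/25 3/5 0; 0 0 0 1]
T3·…·T1 = [12/5 -9/5 0 0; 18/25 24/25 8/5 0; -36/25 -48/25 9/5 0; 0 0 0 1]
T4·…·T1 = [12/5 -9/5 0 0; 18/25 24/25 8/5 0; -54/25 -72/25 1/5 0; 0 0 0 1]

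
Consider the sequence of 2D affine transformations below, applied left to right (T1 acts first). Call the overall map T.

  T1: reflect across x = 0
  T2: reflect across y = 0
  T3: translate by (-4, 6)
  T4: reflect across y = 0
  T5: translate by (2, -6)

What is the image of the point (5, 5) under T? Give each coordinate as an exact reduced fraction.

T(p) = (-7, -7)

T1 reflect across x = 0: (5, 5) → (-5, 5)
T2 reflect across y = 0: (-5, 5) → (-5, -5)
T3 translate by (-4, 6): (-5, -5) → (-9, 1)
T4 reflect across y = 0: (-9, 1) → (-9, -1)
T5 translate by (2, -6): (-9, -1) → (-7, -7)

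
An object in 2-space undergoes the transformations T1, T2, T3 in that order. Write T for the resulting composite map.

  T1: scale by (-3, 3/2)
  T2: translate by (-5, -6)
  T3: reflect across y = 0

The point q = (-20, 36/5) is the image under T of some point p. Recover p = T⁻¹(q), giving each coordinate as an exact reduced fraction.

T1 = [-3 0 0; 0 3/2 0; 0 0 1]
T2·T1 = [-3 0 -5; 0 3/2 -6; 0 0 1]
T3·…·T1 = [-3 0 -5; 0 -3/2 6; 0 0 1]
det M = 9/2; M⁻¹ = [-1/3 0 -5/3; 0 -2/3 4; 0 0 1]
M⁻¹ · (-20, 36/5)ᵀ = (5, -4/5)ᵀ

p = (5, -4/5)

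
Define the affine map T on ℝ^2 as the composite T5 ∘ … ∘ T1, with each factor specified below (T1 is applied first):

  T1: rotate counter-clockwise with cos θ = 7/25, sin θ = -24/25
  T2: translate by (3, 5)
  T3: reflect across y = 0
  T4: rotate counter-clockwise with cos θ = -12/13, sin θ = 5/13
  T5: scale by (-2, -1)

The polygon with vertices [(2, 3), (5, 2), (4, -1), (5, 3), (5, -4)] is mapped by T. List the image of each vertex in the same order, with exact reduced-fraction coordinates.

T1 rotate counter-clockwise with cos θ = 7/25, sin θ = -24/25: (2, 3) → (86/25, -27/25); (5, 2) → (83/25, -106/25); (4, -1) → (4/25, -103/25); (5, 3) → (107/25, -99/25); (5, -4) → (-61/25, -148/25)
T2 translate by (3, 5): (86/25, -27/25) → (161/25, 98/25); (83/25, -106/25) → (158/25, 19/25); (4/25, -103/25) → (79/25, 22/25); (107/25, -99/25) → (182/25, 26/25); (-61/25, -148/25) → (14/25, -23/25)
T3 reflect across y = 0: (161/25, 98/25) → (161/25, -98/25); (158/25, 19/25) → (158/25, -19/25); (79/25, 22/25) → (79/25, -22/25); (182/25, 26/25) → (182/25, -26/25); (14/25, -23/25) → (14/25, 23/25)
T4 rotate counter-clockwise with cos θ = -12/13, sin θ = 5/13: (161/25, -98/25) → (-1442/325, 1981/325); (158/25, -19/25) → (-1801/325, 1018/325); (79/25, -22/25) → (-838/325, 659/325); (182/25, -26/25) → (-158/25, 94/25); (14/25, 23/25) → (-283/325, -206/325)
T5 scale by (-2, -1): (-1442/325, 1981/325) → (2884/325, -1981/325); (-1801/325, 1018/325) → (3602/325, -1018/325); (-838/325, 659/325) → (1676/325, -659/325); (-158/25, 94/25) → (316/25, -94/25); (-283/325, -206/325) → (566/325, 206/325)

image vertices: (2884/325, -1981/325), (3602/325, -1018/325), (1676/325, -659/325), (316/25, -94/25), (566/325, 206/325)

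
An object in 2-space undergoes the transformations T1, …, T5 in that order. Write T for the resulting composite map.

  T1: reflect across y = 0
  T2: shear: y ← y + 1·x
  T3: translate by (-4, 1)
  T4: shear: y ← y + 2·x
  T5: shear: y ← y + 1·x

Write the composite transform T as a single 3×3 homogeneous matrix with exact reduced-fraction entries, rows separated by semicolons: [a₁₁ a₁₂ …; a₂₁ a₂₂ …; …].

T = [1 0 -4; 4 -1 -11; 0 0 1]

T1 = [1 0 0; 0 -1 0; 0 0 1]
T2·T1 = [1 0 0; 1 -1 0; 0 0 1]
T3·…·T1 = [1 0 -4; 1 -1 1; 0 0 1]
T4·…·T1 = [1 0 -4; 3 -1 -7; 0 0 1]
T5·…·T1 = [1 0 -4; 4 -1 -11; 0 0 1]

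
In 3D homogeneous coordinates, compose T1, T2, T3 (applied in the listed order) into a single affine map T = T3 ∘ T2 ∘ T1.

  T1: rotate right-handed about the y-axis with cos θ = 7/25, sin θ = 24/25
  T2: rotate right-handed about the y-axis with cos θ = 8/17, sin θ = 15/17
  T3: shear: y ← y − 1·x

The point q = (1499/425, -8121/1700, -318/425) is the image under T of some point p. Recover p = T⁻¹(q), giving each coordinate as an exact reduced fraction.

T1 = [7/25 0 24/25 0; 0 1 0 0; -24/25 0 7/25 0; 0 0 0 1]
T2·T1 = [-304/425 0 297/425 0; 0 1 0 0; -297/425 0 -304/425 0; 0 0 0 1]
T3·…·T1 = [-304/425 0 297/425 0; 304/425 1 -297/425 0; -297/425 0 -304/425 0; 0 0 0 1]
det M = 1; M⁻¹ = [-304/425 0 -297/425 0; 1 1 0 0; 297/425 0 -304/425 0; 0 0 0 1]
M⁻¹ · (1499/425, -8121/1700, -318/425)ᵀ = (-2, -5/4, 3)ᵀ

p = (-2, -5/4, 3)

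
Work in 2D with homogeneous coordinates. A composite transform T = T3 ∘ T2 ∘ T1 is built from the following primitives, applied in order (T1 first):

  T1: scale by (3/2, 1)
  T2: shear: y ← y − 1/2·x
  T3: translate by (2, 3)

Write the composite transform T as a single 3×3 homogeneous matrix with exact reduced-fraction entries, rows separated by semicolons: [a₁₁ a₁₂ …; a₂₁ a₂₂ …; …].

T1 = [3/2 0 0; 0 1 0; 0 0 1]
T2·T1 = [3/2 0 0; -3/4 1 0; 0 0 1]
T3·…·T1 = [3/2 0 2; -3/4 1 3; 0 0 1]

T = [3/2 0 2; -3/4 1 3; 0 0 1]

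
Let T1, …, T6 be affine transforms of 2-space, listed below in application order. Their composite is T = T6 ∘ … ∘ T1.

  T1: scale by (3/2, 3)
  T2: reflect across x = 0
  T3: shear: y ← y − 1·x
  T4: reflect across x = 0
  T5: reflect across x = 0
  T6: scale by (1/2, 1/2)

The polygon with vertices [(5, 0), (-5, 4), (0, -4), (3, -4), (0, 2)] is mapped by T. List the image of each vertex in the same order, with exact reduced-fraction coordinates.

image vertices: (-15/4, 15/4), (15/4, 9/4), (0, -6), (-9/4, -15/4), (0, 3)

T1 scale by (3/2, 3): (5, 0) → (15/2, 0); (-5, 4) → (-15/2, 12); (0, -4) → (0, -12); (3, -4) → (9/2, -12); (0, 2) → (0, 6)
T2 reflect across x = 0: (15/2, 0) → (-15/2, 0); (-15/2, 12) → (15/2, 12); (0, -12) → (0, -12); (9/2, -12) → (-9/2, -12); (0, 6) → (0, 6)
T3 shear: y ← y − 1·x: (-15/2, 0) → (-15/2, 15/2); (15/2, 12) → (15/2, 9/2); (0, -12) → (0, -12); (-9/2, -12) → (-9/2, -15/2); (0, 6) → (0, 6)
T4 reflect across x = 0: (-15/2, 15/2) → (15/2, 15/2); (15/2, 9/2) → (-15/2, 9/2); (0, -12) → (0, -12); (-9/2, -15/2) → (9/2, -15/2); (0, 6) → (0, 6)
T5 reflect across x = 0: (15/2, 15/2) → (-15/2, 15/2); (-15/2, 9/2) → (15/2, 9/2); (0, -12) → (0, -12); (9/2, -15/2) → (-9/2, -15/2); (0, 6) → (0, 6)
T6 scale by (1/2, 1/2): (-15/2, 15/2) → (-15/4, 15/4); (15/2, 9/2) → (15/4, 9/4); (0, -12) → (0, -6); (-9/2, -15/2) → (-9/4, -15/4); (0, 6) → (0, 3)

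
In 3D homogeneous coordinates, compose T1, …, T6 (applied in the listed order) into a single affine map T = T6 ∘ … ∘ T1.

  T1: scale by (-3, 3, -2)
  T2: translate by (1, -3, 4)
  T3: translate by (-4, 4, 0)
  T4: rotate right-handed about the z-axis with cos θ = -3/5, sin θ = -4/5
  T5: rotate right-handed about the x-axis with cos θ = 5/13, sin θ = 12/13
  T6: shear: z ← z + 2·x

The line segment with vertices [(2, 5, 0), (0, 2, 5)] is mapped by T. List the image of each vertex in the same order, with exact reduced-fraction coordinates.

T1 scale by (-3, 3, -2): (2, 5, 0) → (-6, 15, 0); (0, 2, 5) → (0, 6, -10)
T2 translate by (1, -3, 4): (-6, 15, 0) → (-5, 12, 4); (0, 6, -10) → (1, 3, -6)
T3 translate by (-4, 4, 0): (-5, 12, 4) → (-9, 16, 4); (1, 3, -6) → (-3, 7, -6)
T4 rotate right-handed about the z-axis with cos θ = -3/5, sin θ = -4/5: (-9, 16, 4) → (91/5, -12/5, 4); (-3, 7, -6) → (37/5, -9/5, -6)
T5 rotate right-handed about the x-axis with cos θ = 5/13, sin θ = 12/13: (91/5, -12/5, 4) → (91/5, -60/13, -44/65); (37/5, -9/5, -6) → (37/5, 63/13, -258/65)
T6 shear: z ← z + 2·x: (91/5, -60/13, -44/65) → (91/5, -60/13, 2322/65); (37/5, 63/13, -258/65) → (37/5, 63/13, 704/65)

image vertices: (91/5, -60/13, 2322/65), (37/5, 63/13, 704/65)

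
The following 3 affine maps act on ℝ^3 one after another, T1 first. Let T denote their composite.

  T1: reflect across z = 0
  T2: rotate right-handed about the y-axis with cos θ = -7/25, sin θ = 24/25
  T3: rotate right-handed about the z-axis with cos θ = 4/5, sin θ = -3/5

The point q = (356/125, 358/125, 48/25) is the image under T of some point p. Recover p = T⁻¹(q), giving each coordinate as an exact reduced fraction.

p = (-2, 4, 0)

T1 = [1 0 0 0; 0 1 0 0; 0 0 -1 0; 0 0 0 1]
T2·T1 = [-7/25 0 -24/25 0; 0 1 0 0; -24/25 0 7/25 0; 0 0 0 1]
T3·…·T1 = [-28/125 3/5 -96/125 0; 21/125 4/5 72/125 0; -24/25 0 7/25 0; 0 0 0 1]
det M = -1; M⁻¹ = [-28/125 21/125 -24/25 0; 3/5 4/5 0 0; -96/125 72/125 7/25 0; 0 0 0 1]
M⁻¹ · (356/125, 358/125, 48/25)ᵀ = (-2, 4, 0)ᵀ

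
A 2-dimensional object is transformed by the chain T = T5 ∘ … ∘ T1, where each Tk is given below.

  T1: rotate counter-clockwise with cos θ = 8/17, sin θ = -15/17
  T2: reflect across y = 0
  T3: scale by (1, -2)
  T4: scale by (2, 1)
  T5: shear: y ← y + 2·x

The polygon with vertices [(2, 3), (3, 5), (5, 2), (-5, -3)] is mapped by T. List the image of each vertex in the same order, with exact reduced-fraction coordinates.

T1 rotate counter-clockwise with cos θ = 8/17, sin θ = -15/17: (2, 3) → (61/17, -6/17); (3, 5) → (99/17, -5/17); (5, 2) → (70/17, -59/17); (-5, -3) → (-5, 3)
T2 reflect across y = 0: (61/17, -6/17) → (61/17, 6/17); (99/17, -5/17) → (99/17, 5/17); (70/17, -59/17) → (70/17, 59/17); (-5, 3) → (-5, -3)
T3 scale by (1, -2): (61/17, 6/17) → (61/17, -12/17); (99/17, 5/17) → (99/17, -10/17); (70/17, 59/17) → (70/17, -118/17); (-5, -3) → (-5, 6)
T4 scale by (2, 1): (61/17, -12/17) → (122/17, -12/17); (99/17, -10/17) → (198/17, -10/17); (70/17, -118/17) → (140/17, -118/17); (-5, 6) → (-10, 6)
T5 shear: y ← y + 2·x: (122/17, -12/17) → (122/17, 232/17); (198/17, -10/17) → (198/17, 386/17); (140/17, -118/17) → (140/17, 162/17); (-10, 6) → (-10, -14)

image vertices: (122/17, 232/17), (198/17, 386/17), (140/17, 162/17), (-10, -14)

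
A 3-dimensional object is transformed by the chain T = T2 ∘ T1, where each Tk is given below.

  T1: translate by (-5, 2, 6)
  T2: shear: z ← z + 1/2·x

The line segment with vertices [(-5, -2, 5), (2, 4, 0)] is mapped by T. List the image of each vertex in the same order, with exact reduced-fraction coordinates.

image vertices: (-10, 0, 6), (-3, 6, 9/2)

T1 translate by (-5, 2, 6): (-5, -2, 5) → (-10, 0, 11); (2, 4, 0) → (-3, 6, 6)
T2 shear: z ← z + 1/2·x: (-10, 0, 11) → (-10, 0, 6); (-3, 6, 6) → (-3, 6, 9/2)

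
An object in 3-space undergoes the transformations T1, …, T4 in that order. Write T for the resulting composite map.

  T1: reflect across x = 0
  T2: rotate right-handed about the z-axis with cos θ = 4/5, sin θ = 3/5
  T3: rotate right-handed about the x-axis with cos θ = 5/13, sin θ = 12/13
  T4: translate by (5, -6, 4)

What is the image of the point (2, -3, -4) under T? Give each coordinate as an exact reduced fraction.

T(p) = (26/5, -48/13, -56/65)

T1 reflect across x = 0: (2, -3, -4) → (-2, -3, -4)
T2 rotate right-handed about the z-axis with cos θ = 4/5, sin θ = 3/5: (-2, -3, -4) → (1/5, -18/5, -4)
T3 rotate right-handed about the x-axis with cos θ = 5/13, sin θ = 12/13: (1/5, -18/5, -4) → (1/5, 30/13, -316/65)
T4 translate by (5, -6, 4): (1/5, 30/13, -316/65) → (26/5, -48/13, -56/65)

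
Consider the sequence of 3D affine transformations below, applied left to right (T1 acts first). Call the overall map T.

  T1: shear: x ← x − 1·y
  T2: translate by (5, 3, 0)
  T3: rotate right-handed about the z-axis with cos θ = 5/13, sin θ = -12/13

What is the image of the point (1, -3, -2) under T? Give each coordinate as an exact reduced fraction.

T(p) = (45/13, -108/13, -2)

T1 shear: x ← x − 1·y: (1, -3, -2) → (4, -3, -2)
T2 translate by (5, 3, 0): (4, -3, -2) → (9, 0, -2)
T3 rotate right-handed about the z-axis with cos θ = 5/13, sin θ = -12/13: (9, 0, -2) → (45/13, -108/13, -2)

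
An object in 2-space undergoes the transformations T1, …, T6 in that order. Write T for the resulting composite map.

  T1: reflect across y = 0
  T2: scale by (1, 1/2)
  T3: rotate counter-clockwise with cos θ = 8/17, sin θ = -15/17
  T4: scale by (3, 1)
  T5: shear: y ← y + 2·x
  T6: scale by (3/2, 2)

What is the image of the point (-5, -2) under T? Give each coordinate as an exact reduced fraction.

T1 reflect across y = 0: (-5, -2) → (-5, 2)
T2 scale by (1, 1/2): (-5, 2) → (-5, 1)
T3 rotate counter-clockwise with cos θ = 8/17, sin θ = -15/17: (-5, 1) → (-25/17, 83/17)
T4 scale by (3, 1): (-25/17, 83/17) → (-75/17, 83/17)
T5 shear: y ← y + 2·x: (-75/17, 83/17) → (-75/17, -67/17)
T6 scale by (3/2, 2): (-75/17, -67/17) → (-225/34, -134/17)

T(p) = (-225/34, -134/17)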